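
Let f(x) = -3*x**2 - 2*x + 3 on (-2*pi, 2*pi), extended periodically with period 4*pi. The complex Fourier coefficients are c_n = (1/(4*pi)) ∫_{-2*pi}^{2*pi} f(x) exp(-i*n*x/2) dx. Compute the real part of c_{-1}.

24

Since f is real-valued, Re(c_{-1}) = (1/(4*pi)) ∫_{-2*pi}^{2*pi} f(x) cos(-x/2) dx = a_{1}/2.
Integrating by parts twice (tabular method), an antiderivative of (-3*x**2 - 2*x + 3) cos(-x/2) is -6*x**2*sin(x/2) - 4*x*sin(x/2) - 24*x*cos(x/2) + 54*sin(x/2) - 8*cos(x/2); evaluating from -2*pi to 2*pi: ∫_{-2*pi}^{2*pi} (-3*x**2 - 2*x + 3) cos(-x/2) dx = (8 + 48*pi) - (8 - 48*pi) = 96*pi.
Hence Re(c_{-1}) = (1/(4*pi))·(96*pi) = 24.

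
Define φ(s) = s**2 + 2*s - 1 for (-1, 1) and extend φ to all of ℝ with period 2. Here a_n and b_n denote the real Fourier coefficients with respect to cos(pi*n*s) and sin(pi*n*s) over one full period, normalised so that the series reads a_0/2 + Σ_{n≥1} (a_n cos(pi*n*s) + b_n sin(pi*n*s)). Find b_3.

4/(3*pi)

b_3 = ∫_{-1}^{1} φ(s) sin(3*pi*s) ds.
Integrating by parts twice (tabular method), an antiderivative of (s**2 + 2*s - 1) sin(3*pi*s) is -s**2*cos(3*pi*s)/(3*pi) + 2*s*sin(3*pi*s)/(9*pi**2) - 2*s*cos(3*pi*s)/(3*pi) + 2*sin(3*pi*s)/(9*pi**2) + 2*cos(3*pi*s)/(27*pi**3) + cos(3*pi*s)/(3*pi); evaluating from -1 to 1: ∫_{-1}^{1} (s**2 + 2*s - 1) sin(3*pi*s) ds = (2*(-1 + 9*pi**2)/(27*pi**3)) - (2*(-9*pi**2 - 1)/(27*pi**3)) = 4/(3*pi).
Hence b_3 = 4/(3*pi).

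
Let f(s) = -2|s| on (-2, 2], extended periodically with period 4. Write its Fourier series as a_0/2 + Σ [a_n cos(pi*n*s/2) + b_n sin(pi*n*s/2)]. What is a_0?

a_0 = 1/2 ∫_{-2}^{2} f(s) ds = 1/2 · (-8) = -4.

-4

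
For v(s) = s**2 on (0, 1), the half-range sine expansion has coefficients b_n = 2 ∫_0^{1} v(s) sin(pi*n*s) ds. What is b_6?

-1/(3*pi)

b_6 = 2 ∫_0^{1} (s**2) sin(6*pi*s) ds.
Integrating by parts twice (tabular method), an antiderivative of (s**2) sin(6*pi*s) is -s**2*cos(6*pi*s)/(6*pi) + s*sin(6*pi*s)/(18*pi**2) + cos(6*pi*s)/(108*pi**3); evaluating from 0 to 1: ∫_{0}^{1} (s**2) sin(6*pi*s) ds = ((1 - 18*pi**2)/(108*pi**3)) - (1/(108*pi**3)) = -1/(6*pi).
Hence b_6 = 2·(-1/(6*pi)) = -1/(3*pi).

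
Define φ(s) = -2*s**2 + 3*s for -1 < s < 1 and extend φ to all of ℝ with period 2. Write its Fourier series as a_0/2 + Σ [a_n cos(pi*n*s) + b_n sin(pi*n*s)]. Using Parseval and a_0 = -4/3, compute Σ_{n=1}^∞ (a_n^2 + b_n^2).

Parseval: a_0^2/2 + Σ_{n≥1} (a_n^2+b_n^2) = ∫_{-1}^{1} φ(s)^2 ds = 38/5.
Subtract a_0^2/2 = 8/9: Σ (a_n^2+b_n^2) = 302/45.

302/45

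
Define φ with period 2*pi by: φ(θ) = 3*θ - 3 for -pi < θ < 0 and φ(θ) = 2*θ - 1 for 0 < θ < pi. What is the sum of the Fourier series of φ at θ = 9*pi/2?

θ = 9*pi/2 differs from θ = pi/2 by 2 full period(s), and the series is 2*pi-periodic.
φ is continuous at θ = pi/2 with value -1 + pi, so the series converges to -1 + pi there.

-1 + pi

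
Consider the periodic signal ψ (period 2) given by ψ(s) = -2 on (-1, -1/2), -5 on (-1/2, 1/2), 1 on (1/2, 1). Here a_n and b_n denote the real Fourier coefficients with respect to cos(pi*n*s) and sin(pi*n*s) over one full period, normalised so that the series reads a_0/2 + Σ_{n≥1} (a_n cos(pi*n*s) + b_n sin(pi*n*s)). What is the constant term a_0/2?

a_0 = ∫_{-1}^{1} ψ(s) ds = -11/2.
So the constant term a_0/2 = -11/4.

-11/4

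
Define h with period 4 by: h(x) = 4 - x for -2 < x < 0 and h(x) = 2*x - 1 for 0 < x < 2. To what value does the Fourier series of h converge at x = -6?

9/2

x = -6 differs from x = -2 by -1 full period(s), and the series is 4-periodic.
At x = -2 the one-sided limits are h(-2^-) = 3 and h(-2^+) = 6.
By Dirichlet's theorem the series converges to their average, [(3) + (6)]/2 = 9/2.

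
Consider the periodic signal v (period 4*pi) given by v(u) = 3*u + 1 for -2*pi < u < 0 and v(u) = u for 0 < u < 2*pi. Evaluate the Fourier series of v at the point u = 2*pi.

1/2 - 2*pi

At u = 2*pi the one-sided limits are v(2*pi^-) = 2*pi and v(2*pi^+) = 1 - 6*pi.
By Dirichlet's theorem the series converges to their average, [(2*pi) + (1 - 6*pi)]/2 = 1/2 - 2*pi.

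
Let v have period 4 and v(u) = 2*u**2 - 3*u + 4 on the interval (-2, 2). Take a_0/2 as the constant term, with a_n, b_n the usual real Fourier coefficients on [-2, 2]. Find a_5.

a_5 = 1/2 ∫_{-2}^{2} v(u) cos(5*pi*u/2) du.
Integrating by parts twice (tabular method), an antiderivative of (2*u**2 - 3*u + 4) cos(5*pi*u/2) is 4*u**2*sin(5*pi*u/2)/(5*pi) - 6*u*sin(5*pi*u/2)/(5*pi) + 16*u*cos(5*pi*u/2)/(25*pi**2) - 32*sin(5*pi*u/2)/(125*pi**3) + 8*sin(5*pi*u/2)/(5*pi) - 12*cos(5*pi*u/2)/(25*pi**2); evaluating from -2 to 2: ∫_{-2}^{2} (2*u**2 - 3*u + 4) cos(5*pi*u/2) du = (-4/(5*pi**2)) - (44/(25*pi**2)) = -64/(25*pi**2).
Hence a_5 = (1/2)·(-64/(25*pi**2)) = -32/(25*pi**2).

-32/(25*pi**2)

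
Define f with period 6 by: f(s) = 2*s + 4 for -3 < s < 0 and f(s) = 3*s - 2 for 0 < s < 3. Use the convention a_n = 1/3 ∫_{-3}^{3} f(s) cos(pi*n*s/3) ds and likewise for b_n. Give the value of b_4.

-15/(4*pi)

b_4 = 1/3 ∫_{-3}^{3} f(s) sin(4*pi*s/3) ds.
Split the integral at the breakpoints.
Integrating by parts (boundary term plus one more integral), an antiderivative of (2*s + 4) sin(4*pi*s/3) is -3*s*cos(4*pi*s/3)/(2*pi) + 9*sin(4*pi*s/3)/(8*pi**2) - 3*cos(4*pi*s/3)/pi; evaluating from -3 to 0: ∫_{-3}^{0} (2*s + 4) sin(4*pi*s/3) ds = (-3/pi) - (3/(2*pi)) = -9/(2*pi).
Integrating by parts (boundary term plus one more integral), an antiderivative of (3*s - 2) sin(4*pi*s/3) is -9*s*cos(4*pi*s/3)/(4*pi) + 27*sin(4*pi*s/3)/(16*pi**2) + 3*cos(4*pi*s/3)/(2*pi); evaluating from 0 to 3: ∫_{0}^{3} (3*s - 2) sin(4*pi*s/3) ds = (-21/(4*pi)) - (3/(2*pi)) = -27/(4*pi).
Summing the pieces and multiplying by (1/3) gives b_4 = -15/(4*pi).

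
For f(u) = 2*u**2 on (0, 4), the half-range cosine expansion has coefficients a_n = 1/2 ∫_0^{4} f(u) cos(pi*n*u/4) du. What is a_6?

32/(9*pi**2)

a_6 = 1/2 ∫_0^{4} (2*u**2) cos(3*pi*u/2) du.
Integrating by parts twice (tabular method), an antiderivative of (2*u**2) cos(3*pi*u/2) is 4*u**2*sin(3*pi*u/2)/(3*pi) + 16*u*cos(3*pi*u/2)/(9*pi**2) - 32*sin(3*pi*u/2)/(27*pi**3); evaluating from 0 to 4: ∫_{0}^{4} (2*u**2) cos(3*pi*u/2) du = (64/(9*pi**2)) - (0) = 64/(9*pi**2).
Hence a_6 = (1/2)·(64/(9*pi**2)) = 32/(9*pi**2).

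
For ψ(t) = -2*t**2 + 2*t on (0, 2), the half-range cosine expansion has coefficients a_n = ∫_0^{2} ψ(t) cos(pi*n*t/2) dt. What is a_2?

-8/pi**2

a_2 = ∫_0^{2} (-2*t**2 + 2*t) cos(pi*t) dt.
Integrating by parts twice (tabular method), an antiderivative of (-2*t**2 + 2*t) cos(pi*t) is -2*t**2*sin(pi*t)/pi + 2*t*sin(pi*t)/pi - 4*t*cos(pi*t)/pi**2 + 4*sin(pi*t)/pi**3 + 2*cos(pi*t)/pi**2; evaluating from 0 to 2: ∫_{0}^{2} (-2*t**2 + 2*t) cos(pi*t) dt = (-6/pi**2) - (2/pi**2) = -8/pi**2.
Hence a_2 = -8/pi**2.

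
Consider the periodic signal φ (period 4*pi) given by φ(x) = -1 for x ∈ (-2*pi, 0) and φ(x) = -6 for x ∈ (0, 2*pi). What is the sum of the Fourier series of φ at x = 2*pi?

-7/2

At x = 2*pi the one-sided limits are φ(2*pi^-) = -6 and φ(2*pi^+) = -1.
By Dirichlet's theorem the series converges to their average, [(-6) + (-1)]/2 = -7/2.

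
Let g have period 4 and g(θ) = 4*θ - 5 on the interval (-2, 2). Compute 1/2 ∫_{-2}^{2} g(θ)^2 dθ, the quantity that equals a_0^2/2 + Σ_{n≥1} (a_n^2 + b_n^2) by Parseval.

1/2 ∫_{-2}^{2} g(θ)^2 dθ = 1/2 · (556/3) = 278/3.

278/3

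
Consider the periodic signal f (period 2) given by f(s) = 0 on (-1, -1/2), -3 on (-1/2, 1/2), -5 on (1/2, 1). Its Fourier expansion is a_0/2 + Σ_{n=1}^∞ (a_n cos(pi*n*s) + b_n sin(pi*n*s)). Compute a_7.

a_7 = ∫_{-1}^{1} f(s) cos(7*pi*s) ds.
Split the integral at the breakpoints.
∫_{-1}^{-1/2} (0) cos(7*pi*s) ds = 0.
Directly, an antiderivative of (-3) cos(7*pi*s) is -3*sin(7*pi*s)/(7*pi); evaluating from -1/2 to 1/2: ∫_{-1/2}^{1/2} (-3) cos(7*pi*s) ds = (3/(7*pi)) - (-3/(7*pi)) = 6/(7*pi).
Directly, an antiderivative of (-5) cos(7*pi*s) is -5*sin(7*pi*s)/(7*pi); evaluating from 1/2 to 1: ∫_{1/2}^{1} (-5) cos(7*pi*s) ds = (0) - (5/(7*pi)) = -5/(7*pi).
Summing the pieces gives a_7 = 1/(7*pi).

1/(7*pi)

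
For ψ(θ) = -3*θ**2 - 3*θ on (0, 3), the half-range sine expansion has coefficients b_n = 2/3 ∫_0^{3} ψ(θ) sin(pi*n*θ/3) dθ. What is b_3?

b_3 = 2/3 ∫_0^{3} (-3*θ**2 - 3*θ) sin(pi*θ) dθ.
Integrating by parts twice (tabular method), an antiderivative of (-3*θ**2 - 3*θ) sin(pi*θ) is 3*θ**2*cos(pi*θ)/pi - 6*θ*sin(pi*θ)/pi**2 + 3*θ*cos(pi*θ)/pi - 3*sin(pi*θ)/pi**2 - 6*cos(pi*θ)/pi**3; evaluating from 0 to 3: ∫_{0}^{3} (-3*θ**2 - 3*θ) sin(pi*θ) dθ = (-36/pi + 6/pi**3) - (-6/pi**3) = -36/pi + 12/pi**3.
Hence b_3 = (2/3)·(-36/pi + 12/pi**3) = -24/pi + 8/pi**3.

-24/pi + 8/pi**3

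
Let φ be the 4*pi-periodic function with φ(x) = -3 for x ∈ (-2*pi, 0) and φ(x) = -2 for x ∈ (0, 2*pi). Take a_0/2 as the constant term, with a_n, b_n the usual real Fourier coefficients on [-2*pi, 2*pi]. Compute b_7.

2/(7*pi)

b_7 = (1/(2*pi)) ∫_{-2*pi}^{2*pi} φ(x) sin(7*x/2) dx.
Split the integral at the breakpoints.
Directly, an antiderivative of (-3) sin(7*x/2) is 6*cos(7*x/2)/7; evaluating from -2*pi to 0: ∫_{-2*pi}^{0} (-3) sin(7*x/2) dx = (6/7) - (-6/7) = 12/7.
Directly, an antiderivative of (-2) sin(7*x/2) is 4*cos(7*x/2)/7; evaluating from 0 to 2*pi: ∫_{0}^{2*pi} (-2) sin(7*x/2) dx = (-4/7) - (4/7) = -8/7.
Summing the pieces and multiplying by (1/(2*pi)) gives b_7 = 2/(7*pi).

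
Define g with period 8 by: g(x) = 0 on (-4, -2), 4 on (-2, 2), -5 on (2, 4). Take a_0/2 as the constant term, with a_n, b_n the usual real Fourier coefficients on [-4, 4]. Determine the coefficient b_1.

b_1 = 1/4 ∫_{-4}^{4} g(x) sin(pi*x/4) dx.
Split the integral at the breakpoints.
∫_{-4}^{-2} (0) sin(pi*x/4) dx = 0.
Directly, an antiderivative of (4) sin(pi*x/4) is -16*cos(pi*x/4)/pi; evaluating from -2 to 2: ∫_{-2}^{2} (4) sin(pi*x/4) dx = (0) - (0) = 0.
Directly, an antiderivative of (-5) sin(pi*x/4) is 20*cos(pi*x/4)/pi; evaluating from 2 to 4: ∫_{2}^{4} (-5) sin(pi*x/4) dx = (-20/pi) - (0) = -20/pi.
Summing the pieces and multiplying by (1/4) gives b_1 = -5/pi.

-5/pi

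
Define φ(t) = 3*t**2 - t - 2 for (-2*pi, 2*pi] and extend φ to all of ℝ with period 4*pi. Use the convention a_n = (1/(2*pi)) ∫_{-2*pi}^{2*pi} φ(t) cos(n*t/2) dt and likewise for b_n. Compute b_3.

-4/3

b_3 = (1/(2*pi)) ∫_{-2*pi}^{2*pi} φ(t) sin(3*t/2) dt.
Integrating by parts twice (tabular method), an antiderivative of (3*t**2 - t - 2) sin(3*t/2) is -2*t**2*cos(3*t/2) + 8*t*sin(3*t/2)/3 + 2*t*cos(3*t/2)/3 - 4*sin(3*t/2)/9 + 28*cos(3*t/2)/9; evaluating from -2*pi to 2*pi: ∫_{-2*pi}^{2*pi} (3*t**2 - t - 2) sin(3*t/2) dt = (-4*pi/3 - 28/9 + 8*pi**2) - (-28/9 + 4*pi/3 + 8*pi**2) = -8*pi/3.
Hence b_3 = (1/(2*pi))·(-8*pi/3) = -4/3.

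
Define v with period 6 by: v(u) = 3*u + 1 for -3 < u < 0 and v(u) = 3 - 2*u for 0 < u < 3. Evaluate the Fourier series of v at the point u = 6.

2

u = 6 differs from u = 0 by 1 full period(s), and the series is 6-periodic.
At u = 0 the one-sided limits are v(0^-) = 1 and v(0^+) = 3.
By Dirichlet's theorem the series converges to their average, [(1) + (3)]/2 = 2.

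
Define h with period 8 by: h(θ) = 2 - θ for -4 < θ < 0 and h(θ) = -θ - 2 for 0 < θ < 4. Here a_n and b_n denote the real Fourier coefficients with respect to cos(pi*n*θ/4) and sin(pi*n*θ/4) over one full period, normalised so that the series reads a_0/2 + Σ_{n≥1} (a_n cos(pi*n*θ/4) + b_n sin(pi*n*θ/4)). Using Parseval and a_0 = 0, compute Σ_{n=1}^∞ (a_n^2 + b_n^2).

104/3

Parseval: a_0^2/2 + Σ_{n≥1} (a_n^2+b_n^2) = 1/4 ∫_{-4}^{4} h(θ)^2 dθ = 104/3.
Subtract a_0^2/2 = 0: Σ (a_n^2+b_n^2) = 104/3.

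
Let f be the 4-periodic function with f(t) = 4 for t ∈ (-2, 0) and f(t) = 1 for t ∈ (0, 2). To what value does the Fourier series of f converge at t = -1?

4

f is continuous at t = -1 with value 4, so the series converges to 4 there.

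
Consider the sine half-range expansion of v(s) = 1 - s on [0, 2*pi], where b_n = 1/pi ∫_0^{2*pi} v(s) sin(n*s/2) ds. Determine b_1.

-4 + 4/pi

b_1 = 1/pi ∫_0^{2*pi} (1 - s) sin(s/2) ds.
Integrating by parts (boundary term plus one more integral), an antiderivative of (1 - s) sin(s/2) is 2*s*cos(s/2) - 4*sin(s/2) - 2*cos(s/2); evaluating from 0 to 2*pi: ∫_{0}^{2*pi} (1 - s) sin(s/2) ds = (2 - 4*pi) - (-2) = 4 - 4*pi.
Hence b_1 = (1/pi)·(4 - 4*pi) = -4 + 4/pi.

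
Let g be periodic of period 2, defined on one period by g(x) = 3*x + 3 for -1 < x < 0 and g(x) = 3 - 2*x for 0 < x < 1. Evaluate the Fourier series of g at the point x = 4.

3

x = 4 differs from x = 0 by 2 full period(s), and the series is 2-periodic.
g is continuous at x = 0 with value 3, so the series converges to 3 there.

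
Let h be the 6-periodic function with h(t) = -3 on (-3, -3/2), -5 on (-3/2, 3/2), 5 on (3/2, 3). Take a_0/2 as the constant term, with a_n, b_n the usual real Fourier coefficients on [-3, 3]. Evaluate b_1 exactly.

8/pi

b_1 = 1/3 ∫_{-3}^{3} h(t) sin(pi*t/3) dt.
Split the integral at the breakpoints.
Directly, an antiderivative of (-3) sin(pi*t/3) is 9*cos(pi*t/3)/pi; evaluating from -3 to -3/2: ∫_{-3}^{-3/2} (-3) sin(pi*t/3) dt = (0) - (-9/pi) = 9/pi.
Directly, an antiderivative of (-5) sin(pi*t/3) is 15*cos(pi*t/3)/pi; evaluating from -3/2 to 3/2: ∫_{-3/2}^{3/2} (-5) sin(pi*t/3) dt = (0) - (0) = 0.
Directly, an antiderivative of (5) sin(pi*t/3) is -15*cos(pi*t/3)/pi; evaluating from 3/2 to 3: ∫_{3/2}^{3} (5) sin(pi*t/3) dt = (15/pi) - (0) = 15/pi.
Summing the pieces and multiplying by (1/3) gives b_1 = 8/pi.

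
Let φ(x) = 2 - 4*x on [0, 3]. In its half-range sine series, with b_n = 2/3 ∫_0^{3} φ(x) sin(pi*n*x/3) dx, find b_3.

b_3 = 2/3 ∫_0^{3} (2 - 4*x) sin(pi*x) dx.
Integrating by parts (boundary term plus one more integral), an antiderivative of (2 - 4*x) sin(pi*x) is 4*x*cos(pi*x)/pi - 4*sin(pi*x)/pi**2 - 2*cos(pi*x)/pi; evaluating from 0 to 3: ∫_{0}^{3} (2 - 4*x) sin(pi*x) dx = (-10/pi) - (-2/pi) = -8/pi.
Hence b_3 = (2/3)·(-8/pi) = -16/(3*pi).

-16/(3*pi)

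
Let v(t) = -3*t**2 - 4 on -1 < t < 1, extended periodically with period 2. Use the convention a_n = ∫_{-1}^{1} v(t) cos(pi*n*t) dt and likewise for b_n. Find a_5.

12/(25*pi**2)

a_5 = ∫_{-1}^{1} v(t) cos(5*pi*t) dt.
v is even and cos(5*pi*t) is even, so the integrand is even and a_5 = 2 ∫_0^{1} v(t) cos(5*pi*t) dt.
Integrating by parts twice (tabular method), an antiderivative of (-3*t**2 - 4) cos(5*pi*t) is -3*t**2*sin(5*pi*t)/(5*pi) - 6*t*cos(5*pi*t)/(25*pi**2) - 4*sin(5*pi*t)/(5*pi) + 6*sin(5*pi*t)/(125*pi**3); evaluating from 0 to 1: ∫_{0}^{1} (-3*t**2 - 4) cos(5*pi*t) dt = (6/(25*pi**2)) - (0) = 6/(25*pi**2).
Hence a_5 = 2·(6/(25*pi**2)) = 12/(25*pi**2).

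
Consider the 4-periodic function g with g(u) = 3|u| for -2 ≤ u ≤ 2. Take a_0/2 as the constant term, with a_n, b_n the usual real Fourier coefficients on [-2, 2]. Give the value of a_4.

a_4 = 1/2 ∫_{-2}^{2} g(u) cos(2*pi*u) du.
g is even and cos(2*pi*u) is even, so the integrand is even and a_4 = ∫_0^{2} g(u) cos(2*pi*u) du.
Integrating by parts (boundary term plus one more integral), an antiderivative of (3*u) cos(2*pi*u) is 3*u*sin(2*pi*u)/(2*pi) + 3*cos(2*pi*u)/(4*pi**2); evaluating from 0 to 2: ∫_{0}^{2} (3*u) cos(2*pi*u) du = (3/(4*pi**2)) - (3/(4*pi**2)) = 0.
Hence a_4 = 0.

0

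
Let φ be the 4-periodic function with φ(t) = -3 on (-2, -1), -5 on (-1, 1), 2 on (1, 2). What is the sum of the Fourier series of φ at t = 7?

-4

t = 7 differs from t = -1 by 2 full period(s), and the series is 4-periodic.
At t = -1 the one-sided limits are φ(-1^-) = -3 and φ(-1^+) = -5.
By Dirichlet's theorem the series converges to their average, [(-3) + (-5)]/2 = -4.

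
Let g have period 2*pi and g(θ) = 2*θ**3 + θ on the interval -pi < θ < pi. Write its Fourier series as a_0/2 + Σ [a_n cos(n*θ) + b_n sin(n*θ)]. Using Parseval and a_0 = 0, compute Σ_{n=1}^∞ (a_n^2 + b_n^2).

Parseval: a_0^2/2 + Σ_{n≥1} (a_n^2+b_n^2) = 1/pi ∫_{-pi}^{pi} g(θ)^2 dθ = 2*pi**2*(35 + 84*pi**2 + 60*pi**4)/105.
Subtract a_0^2/2 = 0: Σ (a_n^2+b_n^2) = 2*pi**2*(35 + 84*pi**2 + 60*pi**4)/105.

2*pi**2*(35 + 84*pi**2 + 60*pi**4)/105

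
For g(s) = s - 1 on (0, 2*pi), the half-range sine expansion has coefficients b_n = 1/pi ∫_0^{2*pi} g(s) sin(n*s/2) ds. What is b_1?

4 - 4/pi

b_1 = 1/pi ∫_0^{2*pi} (s - 1) sin(s/2) ds.
Integrating by parts (boundary term plus one more integral), an antiderivative of (s - 1) sin(s/2) is -2*s*cos(s/2) + 4*sin(s/2) + 2*cos(s/2); evaluating from 0 to 2*pi: ∫_{0}^{2*pi} (s - 1) sin(s/2) ds = (-2 + 4*pi) - (2) = -4 + 4*pi.
Hence b_1 = (1/pi)·(-4 + 4*pi) = 4 - 4/pi.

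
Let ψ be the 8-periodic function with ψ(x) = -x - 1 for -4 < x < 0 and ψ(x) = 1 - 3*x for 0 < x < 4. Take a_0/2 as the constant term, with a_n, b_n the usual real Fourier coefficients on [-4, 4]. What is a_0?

-4

a_0 = 1/4 ∫_{-4}^{4} ψ(x) dx = 1/4 · (-16) = -4.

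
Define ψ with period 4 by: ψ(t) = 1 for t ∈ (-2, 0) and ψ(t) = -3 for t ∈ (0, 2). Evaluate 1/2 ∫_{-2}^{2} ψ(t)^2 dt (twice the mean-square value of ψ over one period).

1/2 ∫_{-2}^{2} ψ(t)^2 dt = 1/2 · (20) = 10.

10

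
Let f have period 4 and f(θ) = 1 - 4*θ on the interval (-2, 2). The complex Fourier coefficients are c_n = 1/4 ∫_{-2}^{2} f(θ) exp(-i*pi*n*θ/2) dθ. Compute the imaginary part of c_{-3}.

Since f is real-valued, Im(c_{-3}) = -1/4 ∫_{-2}^{2} f(θ) sin(-3*pi*θ/2) dθ = b_{3}/2.
Integrating by parts (boundary term plus one more integral), an antiderivative of (1 - 4*θ) sin(-3*pi*θ/2) is -8*θ*cos(3*pi*θ/2)/(3*pi) + 16*sin(3*pi*θ/2)/(9*pi**2) + 2*cos(3*pi*θ/2)/(3*pi); evaluating from -2 to 2: ∫_{-2}^{2} (1 - 4*θ) sin(-3*pi*θ/2) dθ = (14/(3*pi)) - (-6/pi) = 32/(3*pi).
Hence Im(c_{-3}) = (-1/4)·(32/(3*pi)) = -8/(3*pi).

-8/(3*pi)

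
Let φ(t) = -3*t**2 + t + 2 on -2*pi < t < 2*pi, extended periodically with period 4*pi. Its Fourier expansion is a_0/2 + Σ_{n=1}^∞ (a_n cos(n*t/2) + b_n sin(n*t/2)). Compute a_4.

a_4 = (1/(2*pi)) ∫_{-2*pi}^{2*pi} φ(t) cos(2*t) dt.
Integrating by parts twice (tabular method), an antiderivative of (-3*t**2 + t + 2) cos(2*t) is -3*t**2*sin(2*t)/2 + t*sin(2*t)/2 - 3*t*cos(2*t)/2 + 7*sin(2*t)/4 + cos(2*t)/4; evaluating from -2*pi to 2*pi: ∫_{-2*pi}^{2*pi} (-3*t**2 + t + 2) cos(2*t) dt = (1/4 - 3*pi) - (1/4 + 3*pi) = -6*pi.
Hence a_4 = (1/(2*pi))·(-6*pi) = -3.

-3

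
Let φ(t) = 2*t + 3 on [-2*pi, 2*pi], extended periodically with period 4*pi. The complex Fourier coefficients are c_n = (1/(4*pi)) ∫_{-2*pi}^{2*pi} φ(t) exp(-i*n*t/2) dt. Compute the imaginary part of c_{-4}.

Since φ is real-valued, Im(c_{-4}) = -(1/(4*pi)) ∫_{-2*pi}^{2*pi} φ(t) sin(-2*t) dt = b_{4}/2.
Integrating by parts (boundary term plus one more integral), an antiderivative of (2*t + 3) sin(-2*t) is t*cos(2*t) - sin(2*t)/2 + 3*cos(2*t)/2; evaluating from -2*pi to 2*pi: ∫_{-2*pi}^{2*pi} (2*t + 3) sin(-2*t) dt = (3/2 + 2*pi) - (3/2 - 2*pi) = 4*pi.
Hence Im(c_{-4}) = (-1/(4*pi))·(4*pi) = -1.

-1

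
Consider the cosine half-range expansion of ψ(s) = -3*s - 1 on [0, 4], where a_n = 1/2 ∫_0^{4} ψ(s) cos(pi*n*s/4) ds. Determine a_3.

16/(3*pi**2)

a_3 = 1/2 ∫_0^{4} (-3*s - 1) cos(3*pi*s/4) ds.
Integrating by parts (boundary term plus one more integral), an antiderivative of (-3*s - 1) cos(3*pi*s/4) is -4*s*sin(3*pi*s/4)/pi - 4*sin(3*pi*s/4)/(3*pi) - 16*cos(3*pi*s/4)/(3*pi**2); evaluating from 0 to 4: ∫_{0}^{4} (-3*s - 1) cos(3*pi*s/4) ds = (16/(3*pi**2)) - (-16/(3*pi**2)) = 32/(3*pi**2).
Hence a_3 = (1/2)·(32/(3*pi**2)) = 16/(3*pi**2).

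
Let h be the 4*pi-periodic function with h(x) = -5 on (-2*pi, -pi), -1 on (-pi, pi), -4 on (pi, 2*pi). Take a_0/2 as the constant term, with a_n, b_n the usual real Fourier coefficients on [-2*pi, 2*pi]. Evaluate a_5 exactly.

a_5 = (1/(2*pi)) ∫_{-2*pi}^{2*pi} h(x) cos(5*x/2) dx.
Split the integral at the breakpoints.
Directly, an antiderivative of (-5) cos(5*x/2) is -2*sin(5*x/2); evaluating from -2*pi to -pi: ∫_{-2*pi}^{-pi} (-5) cos(5*x/2) dx = (2) - (0) = 2.
Directly, an antiderivative of (-1) cos(5*x/2) is -2*sin(5*x/2)/5; evaluating from -pi to pi: ∫_{-pi}^{pi} (-1) cos(5*x/2) dx = (-2/5) - (2/5) = -4/5.
Directly, an antiderivative of (-4) cos(5*x/2) is -8*sin(5*x/2)/5; evaluating from pi to 2*pi: ∫_{pi}^{2*pi} (-4) cos(5*x/2) dx = (0) - (-8/5) = 8/5.
Summing the pieces and multiplying by (1/(2*pi)) gives a_5 = 7/(5*pi).

7/(5*pi)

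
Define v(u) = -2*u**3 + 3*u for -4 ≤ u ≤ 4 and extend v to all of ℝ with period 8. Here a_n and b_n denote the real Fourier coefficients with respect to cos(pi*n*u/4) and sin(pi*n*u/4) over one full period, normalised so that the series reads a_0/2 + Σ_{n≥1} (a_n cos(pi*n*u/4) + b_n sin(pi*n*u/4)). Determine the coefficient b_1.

b_1 = 1/4 ∫_{-4}^{4} v(u) sin(pi*u/4) du.
v is odd and sin(pi*u/4) is odd, so the integrand is even and b_1 = 1/2 ∫_0^{4} v(u) sin(pi*u/4) du.
Integrating by parts three times (tabular method), an antiderivative of (-2*u**3 + 3*u) sin(pi*u/4) is 8*u**3*cos(pi*u/4)/pi - 96*u**2*sin(pi*u/4)/pi**2 - 768*u*cos(pi*u/4)/pi**3 - 12*u*cos(pi*u/4)/pi + 48*sin(pi*u/4)/pi**2 + 3072*sin(pi*u/4)/pi**4; evaluating from 0 to 4: ∫_{0}^{4} (-2*u**3 + 3*u) sin(pi*u/4) du = (-464/pi + 3072/pi**3) - (0) = -464/pi + 3072/pi**3.
Hence b_1 = (1/2)·(-464/pi + 3072/pi**3) = -232/pi + 1536/pi**3.

-232/pi + 1536/pi**3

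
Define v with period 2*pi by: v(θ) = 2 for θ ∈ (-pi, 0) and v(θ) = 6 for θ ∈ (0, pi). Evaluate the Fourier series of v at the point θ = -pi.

θ = -pi differs from θ = pi by -1 full period(s), and the series is 2*pi-periodic.
At θ = pi the one-sided limits are v(pi^-) = 6 and v(pi^+) = 2.
By Dirichlet's theorem the series converges to their average, [(6) + (2)]/2 = 4.

4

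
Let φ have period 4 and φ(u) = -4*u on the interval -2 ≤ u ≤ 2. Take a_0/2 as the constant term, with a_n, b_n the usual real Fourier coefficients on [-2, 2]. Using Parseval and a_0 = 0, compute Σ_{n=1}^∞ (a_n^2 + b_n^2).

128/3

Parseval: a_0^2/2 + Σ_{n≥1} (a_n^2+b_n^2) = 1/2 ∫_{-2}^{2} φ(u)^2 du = 128/3.
Subtract a_0^2/2 = 0: Σ (a_n^2+b_n^2) = 128/3.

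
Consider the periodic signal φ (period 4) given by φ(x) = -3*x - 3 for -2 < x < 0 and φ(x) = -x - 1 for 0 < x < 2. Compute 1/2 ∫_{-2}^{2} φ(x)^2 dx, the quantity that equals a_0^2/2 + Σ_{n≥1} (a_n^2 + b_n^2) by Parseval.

22/3

1/2 ∫_{-2}^{2} φ(x)^2 dx = 1/2 · (44/3) = 22/3.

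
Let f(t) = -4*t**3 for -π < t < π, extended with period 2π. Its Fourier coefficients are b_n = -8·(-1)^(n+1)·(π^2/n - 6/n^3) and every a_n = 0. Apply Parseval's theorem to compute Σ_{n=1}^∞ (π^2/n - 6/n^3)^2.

Parseval: Σ b_n^2 = (1/π) ∫_{-π}^{π} f(t)^2 dt = 32*pi**6/7.
b_n^2 = 64·(π^2/n - 6/n^3)^2, so the sum equals (32*pi**6/7)/64 = pi**6/14.

pi**6/14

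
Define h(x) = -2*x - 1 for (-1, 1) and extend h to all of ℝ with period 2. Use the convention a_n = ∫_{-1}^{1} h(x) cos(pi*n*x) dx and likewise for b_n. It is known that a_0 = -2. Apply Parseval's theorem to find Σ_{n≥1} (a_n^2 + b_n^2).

Parseval: a_0^2/2 + Σ_{n≥1} (a_n^2+b_n^2) = ∫_{-1}^{1} h(x)^2 dx = 14/3.
Subtract a_0^2/2 = 2: Σ (a_n^2+b_n^2) = 8/3.

8/3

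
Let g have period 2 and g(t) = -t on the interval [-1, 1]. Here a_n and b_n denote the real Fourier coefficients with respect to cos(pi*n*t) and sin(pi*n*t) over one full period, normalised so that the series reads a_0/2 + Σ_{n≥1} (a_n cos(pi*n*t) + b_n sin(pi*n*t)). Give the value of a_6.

0

a_6 = ∫_{-1}^{1} g(t) cos(6*pi*t) dt.
g is odd and cos(6*pi*t) is even, so the integrand is odd over a symmetric interval and the integral vanishes.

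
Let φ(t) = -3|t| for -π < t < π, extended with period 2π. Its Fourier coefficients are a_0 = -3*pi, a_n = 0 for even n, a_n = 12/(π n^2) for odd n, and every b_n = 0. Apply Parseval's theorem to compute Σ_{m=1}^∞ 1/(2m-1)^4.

Parseval: a_0^2/2 + Σ a_n^2 = (1/π) ∫_{-π}^{π} φ(t)^2 dt = 6*pi**2.
Subtract a_0^2/2 = 9*pi**2/2: Σ a_n^2 = 3*pi**2/2.
Only odd n contribute, with a_n^2 = 144/(π^2 n^4), so Σ_{m≥1} 1/(2m-1)^4 = π^2·(3*pi**2/2)/144 = pi**4/96.

pi**4/96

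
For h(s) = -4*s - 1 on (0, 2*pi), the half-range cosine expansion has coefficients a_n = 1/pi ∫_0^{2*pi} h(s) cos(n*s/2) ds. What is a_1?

32/pi

a_1 = 1/pi ∫_0^{2*pi} (-4*s - 1) cos(s/2) ds.
Integrating by parts (boundary term plus one more integral), an antiderivative of (-4*s - 1) cos(s/2) is -8*s*sin(s/2) - 2*sin(s/2) - 16*cos(s/2); evaluating from 0 to 2*pi: ∫_{0}^{2*pi} (-4*s - 1) cos(s/2) ds = (16) - (-16) = 32.
Hence a_1 = (1/pi)·(32) = 32/pi.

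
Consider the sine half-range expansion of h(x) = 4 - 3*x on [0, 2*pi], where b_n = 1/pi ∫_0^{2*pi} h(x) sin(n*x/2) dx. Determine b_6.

b_6 = 1/pi ∫_0^{2*pi} (4 - 3*x) sin(3*x) dx.
Integrating by parts (boundary term plus one more integral), an antiderivative of (4 - 3*x) sin(3*x) is x*cos(3*x) - sin(3*x)/3 - 4*cos(3*x)/3; evaluating from 0 to 2*pi: ∫_{0}^{2*pi} (4 - 3*x) sin(3*x) dx = (-4/3 + 2*pi) - (-4/3) = 2*pi.
Hence b_6 = (1/pi)·(2*pi) = 2.

2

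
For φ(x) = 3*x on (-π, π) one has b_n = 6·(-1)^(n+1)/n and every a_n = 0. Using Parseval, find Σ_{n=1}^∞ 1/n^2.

Parseval: Σ b_n^2 = (1/π) ∫_{-π}^{π} φ(x)^2 dx = 6*pi**2.
Σ b_n^2 = Σ 36/n^2, so Σ 1/n^2 = (6*pi**2)/36 = pi**2/6.

pi**2/6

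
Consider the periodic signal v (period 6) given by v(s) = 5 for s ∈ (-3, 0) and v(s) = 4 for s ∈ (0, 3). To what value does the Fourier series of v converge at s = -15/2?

s = -15/2 differs from s = -3/2 by -1 full period(s), and the series is 6-periodic.
v is continuous at s = -3/2 with value 5, so the series converges to 5 there.

5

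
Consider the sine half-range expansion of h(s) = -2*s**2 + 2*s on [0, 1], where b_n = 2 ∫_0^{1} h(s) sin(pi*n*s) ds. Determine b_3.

16/(27*pi**3)

b_3 = 2 ∫_0^{1} (-2*s**2 + 2*s) sin(3*pi*s) ds.
Integrating by parts twice (tabular method), an antiderivative of (-2*s**2 + 2*s) sin(3*pi*s) is 2*s**2*cos(3*pi*s)/(3*pi) - 4*s*sin(3*pi*s)/(9*pi**2) - 2*s*cos(3*pi*s)/(3*pi) + 2*sin(3*pi*s)/(9*pi**2) - 4*cos(3*pi*s)/(27*pi**3); evaluating from 0 to 1: ∫_{0}^{1} (-2*s**2 + 2*s) sin(3*pi*s) ds = (4/(27*pi**3)) - (-4/(27*pi**3)) = 8/(27*pi**3).
Hence b_3 = 2·(8/(27*pi**3)) = 16/(27*pi**3).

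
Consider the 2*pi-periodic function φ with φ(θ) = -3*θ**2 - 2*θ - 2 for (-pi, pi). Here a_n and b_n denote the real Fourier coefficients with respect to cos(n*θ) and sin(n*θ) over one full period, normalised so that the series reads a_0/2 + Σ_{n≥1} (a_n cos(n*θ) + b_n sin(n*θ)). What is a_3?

4/3

a_3 = 1/pi ∫_{-pi}^{pi} φ(θ) cos(3*θ) dθ.
Integrating by parts twice (tabular method), an antiderivative of (-3*θ**2 - 2*θ - 2) cos(3*θ) is -θ**2*sin(3*θ) - 2*θ*sin(3*θ)/3 - 2*θ*cos(3*θ)/3 - 4*sin(3*θ)/9 - 2*cos(3*θ)/9; evaluating from -pi to pi: ∫_{-pi}^{pi} (-3*θ**2 - 2*θ - 2) cos(3*θ) dθ = (2/9 + 2*pi/3) - (2/9 - 2*pi/3) = 4*pi/3.
Hence a_3 = (1/pi)·(4*pi/3) = 4/3.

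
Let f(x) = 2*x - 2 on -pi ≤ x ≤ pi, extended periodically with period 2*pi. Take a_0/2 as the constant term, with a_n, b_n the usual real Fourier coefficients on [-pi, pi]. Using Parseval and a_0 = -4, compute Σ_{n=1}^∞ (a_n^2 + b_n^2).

8*pi**2/3

Parseval: a_0^2/2 + Σ_{n≥1} (a_n^2+b_n^2) = 1/pi ∫_{-pi}^{pi} f(x)^2 dx = 8 + 8*pi**2/3.
Subtract a_0^2/2 = 8: Σ (a_n^2+b_n^2) = 8*pi**2/3.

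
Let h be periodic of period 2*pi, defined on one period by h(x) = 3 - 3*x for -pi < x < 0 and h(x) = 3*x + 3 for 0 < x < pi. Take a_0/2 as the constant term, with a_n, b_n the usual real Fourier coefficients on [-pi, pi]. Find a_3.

-4/(3*pi)

a_3 = 1/pi ∫_{-pi}^{pi} h(x) cos(3*x) dx.
h is even and cos(3*x) is even, so the integrand is even and a_3 = 2/pi ∫_0^{pi} h(x) cos(3*x) dx.
Integrating by parts (boundary term plus one more integral), an antiderivative of (3*x + 3) cos(3*x) is x*sin(3*x) + sin(3*x) + cos(3*x)/3; evaluating from 0 to pi: ∫_{0}^{pi} (3*x + 3) cos(3*x) dx = (-1/3) - (1/3) = -2/3.
Hence a_3 = (2/pi)·(-2/3) = -4/(3*pi).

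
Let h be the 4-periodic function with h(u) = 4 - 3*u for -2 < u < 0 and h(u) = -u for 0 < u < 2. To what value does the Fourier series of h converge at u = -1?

h is continuous at u = -1 with value 7, so the series converges to 7 there.

7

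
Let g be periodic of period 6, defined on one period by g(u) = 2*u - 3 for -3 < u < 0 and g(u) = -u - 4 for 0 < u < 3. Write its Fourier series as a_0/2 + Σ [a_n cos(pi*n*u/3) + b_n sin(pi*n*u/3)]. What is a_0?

a_0 = 1/3 ∫_{-3}^{3} g(u) du = 1/3 · (-69/2) = -23/2.

-23/2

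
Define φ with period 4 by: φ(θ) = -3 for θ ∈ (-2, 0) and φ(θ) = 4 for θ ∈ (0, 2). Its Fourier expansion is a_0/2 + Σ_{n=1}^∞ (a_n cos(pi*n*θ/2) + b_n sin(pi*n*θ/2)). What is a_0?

1

a_0 = 1/2 ∫_{-2}^{2} φ(θ) dθ = 1/2 · (2) = 1.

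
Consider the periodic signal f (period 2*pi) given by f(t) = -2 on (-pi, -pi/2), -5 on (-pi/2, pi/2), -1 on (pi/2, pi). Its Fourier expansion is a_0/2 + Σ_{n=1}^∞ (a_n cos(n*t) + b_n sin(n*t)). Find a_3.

a_3 = 1/pi ∫_{-pi}^{pi} f(t) cos(3*t) dt.
Split the integral at the breakpoints.
Directly, an antiderivative of (-2) cos(3*t) is -2*sin(3*t)/3; evaluating from -pi to -pi/2: ∫_{-pi}^{-pi/2} (-2) cos(3*t) dt = (-2/3) - (0) = -2/3.
Directly, an antiderivative of (-5) cos(3*t) is -5*sin(3*t)/3; evaluating from -pi/2 to pi/2: ∫_{-pi/2}^{pi/2} (-5) cos(3*t) dt = (5/3) - (-5/3) = 10/3.
Directly, an antiderivative of (-1) cos(3*t) is -sin(3*t)/3; evaluating from pi/2 to pi: ∫_{pi/2}^{pi} (-1) cos(3*t) dt = (0) - (1/3) = -1/3.
Summing the pieces and multiplying by (1/pi) gives a_3 = 7/(3*pi).

7/(3*pi)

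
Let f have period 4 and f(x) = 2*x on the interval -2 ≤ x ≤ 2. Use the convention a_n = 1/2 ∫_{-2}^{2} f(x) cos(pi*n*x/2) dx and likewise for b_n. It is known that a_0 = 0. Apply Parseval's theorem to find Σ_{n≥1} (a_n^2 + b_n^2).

32/3

Parseval: a_0^2/2 + Σ_{n≥1} (a_n^2+b_n^2) = 1/2 ∫_{-2}^{2} f(x)^2 dx = 32/3.
Subtract a_0^2/2 = 0: Σ (a_n^2+b_n^2) = 32/3.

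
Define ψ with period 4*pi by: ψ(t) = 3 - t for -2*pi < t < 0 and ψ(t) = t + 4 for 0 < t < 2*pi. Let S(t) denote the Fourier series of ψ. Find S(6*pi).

7/2 + 2*pi

t = 6*pi differs from t = 2*pi by 1 full period(s), and the series is 4*pi-periodic.
At t = 2*pi the one-sided limits are ψ(2*pi^-) = 4 + 2*pi and ψ(2*pi^+) = 3 + 2*pi.
By Dirichlet's theorem the series converges to their average, [(4 + 2*pi) + (3 + 2*pi)]/2 = 7/2 + 2*pi.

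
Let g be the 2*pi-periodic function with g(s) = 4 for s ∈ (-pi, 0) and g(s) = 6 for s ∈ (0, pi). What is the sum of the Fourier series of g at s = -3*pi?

s = -3*pi differs from s = pi by -2 full period(s), and the series is 2*pi-periodic.
At s = pi the one-sided limits are g(pi^-) = 6 and g(pi^+) = 4.
By Dirichlet's theorem the series converges to their average, [(6) + (4)]/2 = 5.

5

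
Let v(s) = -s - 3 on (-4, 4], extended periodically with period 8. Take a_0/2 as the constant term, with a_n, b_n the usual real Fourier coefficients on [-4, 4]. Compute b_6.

b_6 = 1/4 ∫_{-4}^{4} v(s) sin(3*pi*s/2) ds.
Integrating by parts (boundary term plus one more integral), an antiderivative of (-s - 3) sin(3*pi*s/2) is 2*s*cos(3*pi*s/2)/(3*pi) - 4*sin(3*pi*s/2)/(9*pi**2) + 2*cos(3*pi*s/2)/pi; evaluating from -4 to 4: ∫_{-4}^{4} (-s - 3) sin(3*pi*s/2) ds = (14/(3*pi)) - (-2/(3*pi)) = 16/(3*pi).
Hence b_6 = (1/4)·(16/(3*pi)) = 4/(3*pi).

4/(3*pi)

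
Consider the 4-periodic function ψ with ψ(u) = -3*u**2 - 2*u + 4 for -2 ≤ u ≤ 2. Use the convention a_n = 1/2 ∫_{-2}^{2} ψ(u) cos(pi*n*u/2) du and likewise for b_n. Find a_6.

a_6 = 1/2 ∫_{-2}^{2} ψ(u) cos(3*pi*u) du.
Integrating by parts twice (tabular method), an antiderivative of (-3*u**2 - 2*u + 4) cos(3*pi*u) is -u**2*sin(3*pi*u)/pi - 2*u*sin(3*pi*u)/(3*pi) - 2*u*cos(3*pi*u)/(3*pi**2) + 2*sin(3*pi*u)/(9*pi**3) + 4*sin(3*pi*u)/(3*pi) - 2*cos(3*pi*u)/(9*pi**2); evaluating from -2 to 2: ∫_{-2}^{2} (-3*u**2 - 2*u + 4) cos(3*pi*u) du = (-14/(9*pi**2)) - (10/(9*pi**2)) = -8/(3*pi**2).
Hence a_6 = (1/2)·(-8/(3*pi**2)) = -4/(3*pi**2).

-4/(3*pi**2)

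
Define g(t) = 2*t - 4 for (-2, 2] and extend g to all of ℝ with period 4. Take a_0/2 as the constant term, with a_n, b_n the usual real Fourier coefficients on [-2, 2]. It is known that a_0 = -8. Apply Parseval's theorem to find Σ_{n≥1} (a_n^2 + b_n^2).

32/3

Parseval: a_0^2/2 + Σ_{n≥1} (a_n^2+b_n^2) = 1/2 ∫_{-2}^{2} g(t)^2 dt = 128/3.
Subtract a_0^2/2 = 32: Σ (a_n^2+b_n^2) = 32/3.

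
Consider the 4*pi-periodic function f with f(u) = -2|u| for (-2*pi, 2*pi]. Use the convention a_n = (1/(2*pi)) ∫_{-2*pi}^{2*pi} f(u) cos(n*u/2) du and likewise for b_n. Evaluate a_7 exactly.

16/(49*pi)

a_7 = (1/(2*pi)) ∫_{-2*pi}^{2*pi} f(u) cos(7*u/2) du.
f is even and cos(7*u/2) is even, so the integrand is even and a_7 = 1/pi ∫_0^{2*pi} f(u) cos(7*u/2) du.
Integrating by parts (boundary term plus one more integral), an antiderivative of (-2*u) cos(7*u/2) is -4*u*sin(7*u/2)/7 - 8*cos(7*u/2)/49; evaluating from 0 to 2*pi: ∫_{0}^{2*pi} (-2*u) cos(7*u/2) du = (8/49) - (-8/49) = 16/49.
Hence a_7 = (1/pi)·(16/49) = 16/(49*pi).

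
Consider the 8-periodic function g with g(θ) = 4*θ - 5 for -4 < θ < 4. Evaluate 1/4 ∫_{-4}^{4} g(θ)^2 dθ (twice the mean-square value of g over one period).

662/3

1/4 ∫_{-4}^{4} g(θ)^2 dθ = 1/4 · (2648/3) = 662/3.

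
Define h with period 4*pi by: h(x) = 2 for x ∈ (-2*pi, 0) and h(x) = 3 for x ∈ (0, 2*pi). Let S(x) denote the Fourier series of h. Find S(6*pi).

5/2

x = 6*pi differs from x = -2*pi by 2 full period(s), and the series is 4*pi-periodic.
At x = -2*pi the one-sided limits are h(-2*pi^-) = 3 and h(-2*pi^+) = 2.
By Dirichlet's theorem the series converges to their average, [(3) + (2)]/2 = 5/2.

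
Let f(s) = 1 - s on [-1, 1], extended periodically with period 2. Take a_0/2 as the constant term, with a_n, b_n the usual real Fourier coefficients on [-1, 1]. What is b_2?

b_2 = ∫_{-1}^{1} f(s) sin(2*pi*s) ds.
Integrating by parts (boundary term plus one more integral), an antiderivative of (1 - s) sin(2*pi*s) is s*cos(2*pi*s)/(2*pi) - sin(2*pi*s)/(4*pi**2) - cos(2*pi*s)/(2*pi); evaluating from -1 to 1: ∫_{-1}^{1} (1 - s) sin(2*pi*s) ds = (0) - (-1/pi) = 1/pi.
Hence b_2 = 1/pi.

1/pi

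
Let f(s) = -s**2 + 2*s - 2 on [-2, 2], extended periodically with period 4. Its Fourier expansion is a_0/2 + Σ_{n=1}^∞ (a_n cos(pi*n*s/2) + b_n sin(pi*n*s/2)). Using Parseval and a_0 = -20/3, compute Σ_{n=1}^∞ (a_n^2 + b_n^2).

608/45

Parseval: a_0^2/2 + Σ_{n≥1} (a_n^2+b_n^2) = 1/2 ∫_{-2}^{2} f(s)^2 ds = 536/15.
Subtract a_0^2/2 = 200/9: Σ (a_n^2+b_n^2) = 608/45.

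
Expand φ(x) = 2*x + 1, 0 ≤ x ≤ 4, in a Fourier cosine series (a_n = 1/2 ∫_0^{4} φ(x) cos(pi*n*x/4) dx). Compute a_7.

-32/(49*pi**2)

a_7 = 1/2 ∫_0^{4} (2*x + 1) cos(7*pi*x/4) dx.
Integrating by parts (boundary term plus one more integral), an antiderivative of (2*x + 1) cos(7*pi*x/4) is 8*x*sin(7*pi*x/4)/(7*pi) + 4*sin(7*pi*x/4)/(7*pi) + 32*cos(7*pi*x/4)/(49*pi**2); evaluating from 0 to 4: ∫_{0}^{4} (2*x + 1) cos(7*pi*x/4) dx = (-32/(49*pi**2)) - (32/(49*pi**2)) = -64/(49*pi**2).
Hence a_7 = (1/2)·(-64/(49*pi**2)) = -32/(49*pi**2).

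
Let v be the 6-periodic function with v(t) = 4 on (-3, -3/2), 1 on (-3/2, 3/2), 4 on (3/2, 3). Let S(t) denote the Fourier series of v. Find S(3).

t = 3 differs from t = -3 by 1 full period(s), and the series is 6-periodic.
v is continuous at t = -3 with value 4, so the series converges to 4 there.

4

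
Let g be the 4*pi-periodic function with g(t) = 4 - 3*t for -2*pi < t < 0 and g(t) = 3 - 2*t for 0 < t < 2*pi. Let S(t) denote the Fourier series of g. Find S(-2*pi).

At t = -2*pi the one-sided limits are g(-2*pi^-) = 3 - 4*pi and g(-2*pi^+) = 4 + 6*pi.
By Dirichlet's theorem the series converges to their average, [(3 - 4*pi) + (4 + 6*pi)]/2 = pi + 7/2.

pi + 7/2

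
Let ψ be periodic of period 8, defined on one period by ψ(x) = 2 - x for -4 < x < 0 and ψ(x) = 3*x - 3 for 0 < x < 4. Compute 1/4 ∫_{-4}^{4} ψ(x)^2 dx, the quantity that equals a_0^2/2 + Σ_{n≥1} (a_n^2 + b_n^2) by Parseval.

115/3

1/4 ∫_{-4}^{4} ψ(x)^2 dx = 1/4 · (460/3) = 115/3.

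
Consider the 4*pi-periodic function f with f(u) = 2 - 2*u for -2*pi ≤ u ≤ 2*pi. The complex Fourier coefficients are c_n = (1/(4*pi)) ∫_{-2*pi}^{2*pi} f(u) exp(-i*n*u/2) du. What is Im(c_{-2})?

Since f is real-valued, Im(c_{-2}) = -(1/(4*pi)) ∫_{-2*pi}^{2*pi} f(u) sin(-u) du = b_{2}/2.
Integrating by parts (boundary term plus one more integral), an antiderivative of (2 - 2*u) sin(-u) is -2*u*cos(u) + 2*sin(u) + 2*cos(u); evaluating from -2*pi to 2*pi: ∫_{-2*pi}^{2*pi} (2 - 2*u) sin(-u) du = (2 - 4*pi) - (2 + 4*pi) = -8*pi.
Hence Im(c_{-2}) = (-1/(4*pi))·(-8*pi) = 2.

2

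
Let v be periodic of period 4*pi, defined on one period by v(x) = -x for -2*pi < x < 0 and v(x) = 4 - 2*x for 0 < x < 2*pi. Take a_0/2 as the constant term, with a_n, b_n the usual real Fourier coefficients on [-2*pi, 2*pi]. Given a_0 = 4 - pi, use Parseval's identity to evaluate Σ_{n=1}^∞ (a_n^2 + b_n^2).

Parseval: a_0^2/2 + Σ_{n≥1} (a_n^2+b_n^2) = (1/(2*pi)) ∫_{-2*pi}^{2*pi} v(x)^2 dx = -16*pi + 16 + 20*pi**2/3.
Subtract a_0^2/2 = (4 - pi)**2/2: Σ (a_n^2+b_n^2) = -12*pi + 8 + 37*pi**2/6.

-12*pi + 8 + 37*pi**2/6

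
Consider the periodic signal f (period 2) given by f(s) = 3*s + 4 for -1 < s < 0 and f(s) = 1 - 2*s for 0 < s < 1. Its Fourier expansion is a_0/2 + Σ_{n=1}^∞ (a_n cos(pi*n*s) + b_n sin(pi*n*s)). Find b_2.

-1/(2*pi)

b_2 = ∫_{-1}^{1} f(s) sin(2*pi*s) ds.
Split the integral at the breakpoints.
Integrating by parts (boundary term plus one more integral), an antiderivative of (3*s + 4) sin(2*pi*s) is -3*s*cos(2*pi*s)/(2*pi) + 3*sin(2*pi*s)/(4*pi**2) - 2*cos(2*pi*s)/pi; evaluating from -1 to 0: ∫_{-1}^{0} (3*s + 4) sin(2*pi*s) ds = (-2/pi) - (-1/(2*pi)) = -3/(2*pi).
Integrating by parts (boundary term plus one more integral), an antiderivative of (1 - 2*s) sin(2*pi*s) is s*cos(2*pi*s)/pi - sin(2*pi*s)/(2*pi**2) - cos(2*pi*s)/(2*pi); evaluating from 0 to 1: ∫_{0}^{1} (1 - 2*s) sin(2*pi*s) ds = (1/(2*pi)) - (-1/(2*pi)) = 1/pi.
Summing the pieces gives b_2 = -1/(2*pi).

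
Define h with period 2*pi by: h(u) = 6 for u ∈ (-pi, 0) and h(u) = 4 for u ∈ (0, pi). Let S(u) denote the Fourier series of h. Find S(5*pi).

u = 5*pi differs from u = pi by 2 full period(s), and the series is 2*pi-periodic.
At u = pi the one-sided limits are h(pi^-) = 4 and h(pi^+) = 6.
By Dirichlet's theorem the series converges to their average, [(4) + (6)]/2 = 5.

5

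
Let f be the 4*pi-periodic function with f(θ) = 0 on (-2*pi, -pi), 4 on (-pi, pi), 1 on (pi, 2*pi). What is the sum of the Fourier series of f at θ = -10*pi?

1/2

θ = -10*pi differs from θ = -2*pi by -2 full period(s), and the series is 4*pi-periodic.
At θ = -2*pi the one-sided limits are f(-2*pi^-) = 1 and f(-2*pi^+) = 0.
By Dirichlet's theorem the series converges to their average, [(1) + (0)]/2 = 1/2.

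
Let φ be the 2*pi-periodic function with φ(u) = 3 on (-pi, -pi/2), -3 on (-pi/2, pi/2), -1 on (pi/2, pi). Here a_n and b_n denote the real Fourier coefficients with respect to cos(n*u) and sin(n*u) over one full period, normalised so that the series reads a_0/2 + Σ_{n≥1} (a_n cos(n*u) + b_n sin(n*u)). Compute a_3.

8/(3*pi)

a_3 = 1/pi ∫_{-pi}^{pi} φ(u) cos(3*u) du.
Split the integral at the breakpoints.
Directly, an antiderivative of (3) cos(3*u) is sin(3*u); evaluating from -pi to -pi/2: ∫_{-pi}^{-pi/2} (3) cos(3*u) du = (1) - (0) = 1.
Directly, an antiderivative of (-3) cos(3*u) is -sin(3*u); evaluating from -pi/2 to pi/2: ∫_{-pi/2}^{pi/2} (-3) cos(3*u) du = (1) - (-1) = 2.
Directly, an antiderivative of (-1) cos(3*u) is -sin(3*u)/3; evaluating from pi/2 to pi: ∫_{pi/2}^{pi} (-1) cos(3*u) du = (0) - (1/3) = -1/3.
Summing the pieces and multiplying by (1/pi) gives a_3 = 8/(3*pi).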